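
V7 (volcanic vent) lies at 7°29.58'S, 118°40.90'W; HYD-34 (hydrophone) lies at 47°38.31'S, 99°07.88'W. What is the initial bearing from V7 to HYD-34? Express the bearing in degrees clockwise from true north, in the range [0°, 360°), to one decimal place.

160.9°

V7: φ = -7.49300°, λ = -118.68167°
HYD-34: φ = -47.63850°, λ = -99.13133°
Δλ = 19.5503°
y = sin Δλ · cos φ₂ = 0.225479
x = cos φ₁ sin φ₂ − sin φ₁ cos φ₂ cos Δλ = -0.649797
θ = atan2(y, x) = 160.8633° → 160.8633° (mod 360°)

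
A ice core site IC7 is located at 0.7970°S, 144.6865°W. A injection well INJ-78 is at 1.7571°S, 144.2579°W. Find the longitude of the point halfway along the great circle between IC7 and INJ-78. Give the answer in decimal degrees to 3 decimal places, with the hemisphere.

144.472°W

Bx = cos φ₂ cos Δλ = 0.999502,  By = cos φ₂ sin Δλ = 0.007477
φₘ = atan2(sin φ₁ + sin φ₂, √((cos φ₁ + Bx)² + By²)) = -1.27706°
λₘ = λ₁ + atan2(By, cos φ₁ + Bx) = -144.47224°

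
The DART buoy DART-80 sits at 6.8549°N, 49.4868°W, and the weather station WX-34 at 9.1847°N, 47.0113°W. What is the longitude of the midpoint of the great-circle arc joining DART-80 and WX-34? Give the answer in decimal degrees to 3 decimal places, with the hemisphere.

48.253°W

Bx = cos φ₂ cos Δλ = 0.986258,  By = cos φ₂ sin Δλ = 0.042638
φₘ = atan2(sin φ₁ + sin φ₂, √((cos φ₁ + Bx)² + By²)) = 8.02165°
λₘ = λ₁ + atan2(By, cos φ₁ + Bx) = -48.25260°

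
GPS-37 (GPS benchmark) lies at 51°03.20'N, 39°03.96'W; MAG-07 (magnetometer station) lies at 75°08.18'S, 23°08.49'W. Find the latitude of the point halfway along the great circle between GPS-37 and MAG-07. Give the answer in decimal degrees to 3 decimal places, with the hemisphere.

12.135°S

GPS-37: φ = +51.05333°, λ = -39.06600°
MAG-07: φ = -75.13633°, λ = -23.14150°
Bx = cos φ₂ cos Δλ = 0.246676,  By = cos φ₂ sin Δλ = 0.070381
φₘ = atan2(sin φ₁ + sin φ₂, √((cos φ₁ + Bx)² + By²)) = -12.13491°
λₘ = λ₁ + atan2(By, cos φ₁ + Bx) = -34.46868°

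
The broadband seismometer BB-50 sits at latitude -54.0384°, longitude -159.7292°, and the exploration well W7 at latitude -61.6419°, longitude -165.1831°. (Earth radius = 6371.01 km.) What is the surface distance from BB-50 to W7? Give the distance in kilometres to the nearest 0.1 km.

904.2 km

Δφ = -7.6035°,  Δλ = -5.4539°
a = sin²(Δφ/2) + cos φ₁ cos φ₂ sin²(Δλ/2) = 0.005028
c = 2·arcsin(√a) = 0.141931 rad = 8.1320°
d = R·c = 6371.01 × 0.141931 = 904.2 km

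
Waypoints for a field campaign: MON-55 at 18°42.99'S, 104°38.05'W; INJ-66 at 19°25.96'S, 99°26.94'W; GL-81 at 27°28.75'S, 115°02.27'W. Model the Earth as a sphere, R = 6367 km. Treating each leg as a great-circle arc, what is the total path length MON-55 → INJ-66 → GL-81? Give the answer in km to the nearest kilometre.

MON-55: φ = -18.71650°, λ = -104.63417°
INJ-66: φ = -19.43267°, λ = -99.44900°
GL-81: φ = -27.47917°, λ = -115.03783°
MON-55→INJ-66: c = 0.086434 rad, d = 550.33 km
INJ-66→GL-81: c = 0.286004 rad, d = 1820.98 km
Total = 550.33 + 1820.98 = 2371.31 km

2371 km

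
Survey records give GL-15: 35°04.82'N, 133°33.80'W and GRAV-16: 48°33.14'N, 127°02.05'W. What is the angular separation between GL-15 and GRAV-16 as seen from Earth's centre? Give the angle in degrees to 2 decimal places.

GL-15: φ = +35.08033°, λ = -133.56333°
GRAV-16: φ = +48.55233°, λ = -127.03417°
Δφ = 13.4720°,  Δλ = 6.5292°
a = sin²(Δφ/2) + cos φ₁ cos φ₂ sin²(Δλ/2) = 0.015515
c = 2·arcsin(√a) = 0.249765 rad = 14.3105°

14.31°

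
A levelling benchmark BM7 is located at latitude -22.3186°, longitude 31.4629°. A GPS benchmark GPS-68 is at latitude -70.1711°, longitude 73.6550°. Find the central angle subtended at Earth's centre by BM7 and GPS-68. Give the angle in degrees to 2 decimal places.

Δφ = -47.8525°,  Δλ = 42.1921°
a = sin²(Δφ/2) + cos φ₁ cos φ₂ sin²(Δλ/2) = 0.205133
c = 2·arcsin(√a) = 0.940066 rad = 53.8618°

53.86°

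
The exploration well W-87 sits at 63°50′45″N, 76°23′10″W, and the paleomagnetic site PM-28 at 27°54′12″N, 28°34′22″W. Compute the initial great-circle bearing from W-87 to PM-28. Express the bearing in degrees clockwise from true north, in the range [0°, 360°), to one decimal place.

W-87: φ = +63.84583°, λ = -76.38611°
PM-28: φ = +27.90333°, λ = -28.57278°
Δλ = 47.8133°
y = sin Δλ · cos φ₂ = 0.654816
x = cos φ₁ sin φ₂ − sin φ₁ cos φ₂ cos Δλ = -0.326427
θ = atan2(y, x) = 116.4964° → 116.4964° (mod 360°)

116.5°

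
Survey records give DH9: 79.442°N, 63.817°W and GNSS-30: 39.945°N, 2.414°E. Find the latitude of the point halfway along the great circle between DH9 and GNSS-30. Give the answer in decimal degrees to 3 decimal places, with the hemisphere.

62.193°N

Bx = cos φ₂ cos Δλ = 0.309003,  By = cos φ₂ sin Δλ = 0.701631
φₘ = atan2(sin φ₁ + sin φ₂, √((cos φ₁ + Bx)² + By²)) = 62.19318°
λₘ = λ₁ + atan2(By, cos φ₁ + Bx) = -8.86881°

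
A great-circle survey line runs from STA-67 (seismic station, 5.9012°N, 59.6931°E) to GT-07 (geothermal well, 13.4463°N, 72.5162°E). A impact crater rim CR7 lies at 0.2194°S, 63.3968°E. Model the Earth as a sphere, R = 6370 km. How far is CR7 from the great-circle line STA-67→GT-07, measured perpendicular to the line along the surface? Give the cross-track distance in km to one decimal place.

795.0 km

δ₁₃ = central angle STA-67→CR7 = 0.124803 rad  (haversine)
θ₁₃ = bearing STA-67→CR7 = 148.739°,  θ₁₂ = bearing STA-67→GT-07 = 58.207°
dₓₜ = R·arcsin(sin δ₁₃ · sin(θ₁₃ − θ₁₂)) = 6370·arcsin(0.12448·sin(90.532°)) = 794.961 km
|dₓₜ| = 794.961 km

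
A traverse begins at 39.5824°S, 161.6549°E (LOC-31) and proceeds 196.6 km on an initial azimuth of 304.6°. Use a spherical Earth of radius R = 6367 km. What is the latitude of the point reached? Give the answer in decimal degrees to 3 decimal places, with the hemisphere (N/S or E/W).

δ = d/R = 196.6/6367 = 0.030878 rad
φ₂ = arcsin(sin φ₁ cos δ + cos φ₁ sin δ cos θ)
   = arcsin(-0.63719·0.99952 + 0.77071·0.03087·0.56784) = -38.56281°
λ₂ = λ₁ + atan2(sin θ sin δ cos φ₁, cos δ − sin φ₁ sin φ₂) = 159.79245°

38.563°S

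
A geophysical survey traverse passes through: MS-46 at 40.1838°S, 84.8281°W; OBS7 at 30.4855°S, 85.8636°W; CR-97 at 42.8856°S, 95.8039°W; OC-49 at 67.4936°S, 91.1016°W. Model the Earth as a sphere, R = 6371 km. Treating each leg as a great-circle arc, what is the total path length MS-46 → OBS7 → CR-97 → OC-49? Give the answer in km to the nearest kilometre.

MS-46→OBS7: c = 0.169904 rad, d = 1082.46 km
OBS7→CR-97: c = 0.256857 rad, d = 1636.44 km
CR-97→OC-49: c = 0.431752 rad, d = 2750.69 km
Total = 1082.46 + 1636.44 + 2750.69 = 5469.59 km

5470 km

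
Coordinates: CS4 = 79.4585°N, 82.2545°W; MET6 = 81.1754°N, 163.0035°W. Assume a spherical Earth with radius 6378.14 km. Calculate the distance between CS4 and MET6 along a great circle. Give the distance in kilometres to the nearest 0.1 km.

Δφ = 1.7169°,  Δλ = -80.7490°
a = sin²(Δφ/2) + cos φ₁ cos φ₂ sin²(Δλ/2) = 0.012002
c = 2·arcsin(√a) = 0.219544 rad = 12.5789°
d = R·c = 6378.14 × 0.219544 = 1400.3 km

1400.3 km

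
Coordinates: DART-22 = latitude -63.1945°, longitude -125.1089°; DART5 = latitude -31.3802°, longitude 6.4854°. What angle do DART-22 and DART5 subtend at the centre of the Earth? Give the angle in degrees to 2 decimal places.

77.93°

Δφ = 31.8143°,  Δλ = 131.5943°
a = sin²(Δφ/2) + cos φ₁ cos φ₂ sin²(Δλ/2) = 0.395412
c = 2·arcsin(√a) = 1.360064 rad = 77.9259°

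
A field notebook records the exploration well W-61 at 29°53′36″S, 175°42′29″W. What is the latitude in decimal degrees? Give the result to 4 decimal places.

29.8933°S

29° + 53′/60 + 36″/3600 = 29 + 0.88333 + 0.01000 = 29.8933°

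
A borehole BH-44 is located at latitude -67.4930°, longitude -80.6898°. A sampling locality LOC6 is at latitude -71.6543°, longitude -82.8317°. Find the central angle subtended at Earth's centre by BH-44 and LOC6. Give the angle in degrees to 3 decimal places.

4.227°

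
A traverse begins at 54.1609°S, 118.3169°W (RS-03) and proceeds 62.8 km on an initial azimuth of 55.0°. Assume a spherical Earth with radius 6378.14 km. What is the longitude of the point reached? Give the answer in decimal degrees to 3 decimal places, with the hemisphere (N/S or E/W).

δ = d/R = 62.8/6378.14 = 0.009846 rad
φ₂ = arcsin(sin φ₁ cos δ + cos φ₁ sin δ cos θ)
   = arcsin(-0.81066·0.99995 + 0.58551·0.00985·0.57358) = -53.83476°
λ₂ = λ₁ + atan2(sin θ sin δ cos φ₁, cos δ − sin φ₁ sin φ₂) = -117.53379°

117.534°W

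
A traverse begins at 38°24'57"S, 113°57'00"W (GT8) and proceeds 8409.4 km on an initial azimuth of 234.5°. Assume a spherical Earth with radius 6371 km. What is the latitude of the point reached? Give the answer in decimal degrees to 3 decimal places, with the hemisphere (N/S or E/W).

GT8: φ = -38.41583°, λ = -113.95000°
δ = d/R = 8409.4/6371 = 1.319950 rad
φ₂ = arcsin(sin φ₁ cos δ + cos φ₁ sin δ cos θ)
   = arcsin(-0.62136·0.24822 + 0.78352·0.96870·-0.58070) = -36.51198°
λ₂ = λ₁ + atan2(sin θ sin δ cos φ₁, cos δ − sin φ₁ sin φ₂) = 144.92748°

36.512°S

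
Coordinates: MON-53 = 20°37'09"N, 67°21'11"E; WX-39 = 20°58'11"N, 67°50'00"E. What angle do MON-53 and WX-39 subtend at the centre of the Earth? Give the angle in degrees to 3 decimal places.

0.570°

MON-53: φ = +20.61917°, λ = +67.35306°
WX-39: φ = +20.96972°, λ = +67.83333°
Δφ = 0.3506°,  Δλ = 0.4803°
a = sin²(Δφ/2) + cos φ₁ cos φ₂ sin²(Δλ/2) = 0.000025
c = 2·arcsin(√a) = 0.009942 rad = 0.5696°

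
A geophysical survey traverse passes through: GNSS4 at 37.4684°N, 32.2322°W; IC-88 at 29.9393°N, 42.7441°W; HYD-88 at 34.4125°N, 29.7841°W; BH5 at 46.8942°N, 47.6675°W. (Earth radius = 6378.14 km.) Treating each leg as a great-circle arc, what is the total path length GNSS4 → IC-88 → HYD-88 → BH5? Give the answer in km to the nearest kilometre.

4644 km

GNSS4→IC-88: c = 0.201160 rad, d = 1283.02 km
IC-88→HYD-88: c = 0.206555 rad, d = 1317.44 km
HYD-88→BH5: c = 0.320347 rad, d = 2043.21 km
Total = 1283.02 + 1317.44 + 2043.21 = 4643.68 km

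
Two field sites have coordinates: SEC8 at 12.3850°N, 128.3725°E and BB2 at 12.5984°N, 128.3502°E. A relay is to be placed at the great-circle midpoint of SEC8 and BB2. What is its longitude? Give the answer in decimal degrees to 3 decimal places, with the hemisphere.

Bx = cos φ₂ cos Δλ = 0.975923,  By = cos φ₂ sin Δλ = -0.000380
φₘ = atan2(sin φ₁ + sin φ₂, √((cos φ₁ + Bx)² + By²)) = 12.49170°
λₘ = λ₁ + atan2(By, cos φ₁ + Bx) = 128.36135°

128.361°E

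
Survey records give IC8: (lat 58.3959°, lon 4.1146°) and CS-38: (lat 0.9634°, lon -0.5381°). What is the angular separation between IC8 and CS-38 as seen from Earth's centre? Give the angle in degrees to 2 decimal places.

57.55°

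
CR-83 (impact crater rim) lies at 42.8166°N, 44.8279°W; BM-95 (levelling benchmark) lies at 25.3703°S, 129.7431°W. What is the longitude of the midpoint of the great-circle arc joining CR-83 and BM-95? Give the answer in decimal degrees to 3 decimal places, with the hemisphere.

Bx = cos φ₂ cos Δλ = 0.080082,  By = cos φ₂ sin Δλ = -0.900002
φₘ = atan2(sin φ₁ + sin φ₂, √((cos φ₁ + Bx)² + By²)) = 11.69707°
λₘ = λ₁ + atan2(By, cos φ₁ + Bx) = -92.71383°

92.714°W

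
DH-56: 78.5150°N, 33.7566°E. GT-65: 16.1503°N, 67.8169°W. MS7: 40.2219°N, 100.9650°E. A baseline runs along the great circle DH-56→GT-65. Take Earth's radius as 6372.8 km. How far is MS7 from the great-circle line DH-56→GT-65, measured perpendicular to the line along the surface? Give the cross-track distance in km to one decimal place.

132.1 km

δ₁₃ = central angle DH-56→MS7 = 0.806937 rad  (haversine)
θ₁₃ = bearing DH-56→MS7 = 102.905°,  θ₁₂ = bearing DH-56→GT-65 = 284.550°
dₓₜ = R·arcsin(sin δ₁₃ · sin(θ₁₃ − θ₁₂)) = 6372.8·arcsin(0.72217·sin(-181.645°)) = 132.114 km
|dₓₜ| = 132.114 km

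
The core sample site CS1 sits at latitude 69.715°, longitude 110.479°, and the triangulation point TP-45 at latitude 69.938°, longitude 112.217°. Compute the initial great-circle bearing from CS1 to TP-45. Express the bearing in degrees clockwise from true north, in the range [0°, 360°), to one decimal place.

68.8°

Δλ = 1.7380°
y = sin Δλ · cos φ₂ = 0.010404
x = cos φ₁ sin φ₂ − sin φ₁ cos φ₂ cos Δλ = 0.004040
θ = atan2(y, x) = 68.7778° → 68.7778° (mod 360°)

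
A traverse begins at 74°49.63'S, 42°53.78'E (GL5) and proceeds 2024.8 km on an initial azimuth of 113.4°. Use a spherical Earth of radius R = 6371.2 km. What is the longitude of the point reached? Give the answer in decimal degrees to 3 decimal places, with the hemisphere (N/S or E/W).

GL5: φ = -74.82717°, λ = +42.89633°
δ = d/R = 2024.8/6371.2 = 0.317805 rad
φ₂ = arcsin(sin φ₁ cos δ + cos φ₁ sin δ cos θ)
   = arcsin(-0.96514·0.94992 + 0.26173·0.31248·-0.39715) = -71.67552°
λ₂ = λ₁ + atan2(sin θ sin δ cos φ₁, cos δ − sin φ₁ sin φ₂) = 108.70225°

108.702°E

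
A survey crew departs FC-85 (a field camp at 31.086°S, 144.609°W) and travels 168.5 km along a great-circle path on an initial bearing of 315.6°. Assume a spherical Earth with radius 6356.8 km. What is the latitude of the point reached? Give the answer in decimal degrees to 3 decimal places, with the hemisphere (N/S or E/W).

δ = d/R = 168.5/6356.8 = 0.026507 rad
φ₂ = arcsin(sin φ₁ cos δ + cos φ₁ sin δ cos θ)
   = arcsin(-0.51632·0.99965 + 0.85639·0.02650·0.71447) = -29.99509°
λ₂ = λ₁ + atan2(sin θ sin δ cos φ₁, cos δ − sin φ₁ sin φ₂) = -145.83588°

29.995°S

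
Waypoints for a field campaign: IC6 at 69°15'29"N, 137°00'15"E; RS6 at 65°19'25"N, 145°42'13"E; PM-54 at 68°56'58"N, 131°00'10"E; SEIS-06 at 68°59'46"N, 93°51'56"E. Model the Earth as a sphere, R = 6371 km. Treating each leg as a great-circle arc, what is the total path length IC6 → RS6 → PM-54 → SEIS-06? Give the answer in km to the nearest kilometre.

IC6: φ = +69.25806°, λ = +137.00417°
RS6: φ = +65.32361°, λ = +145.70361°
PM-54: φ = +68.94944°, λ = +131.00278°
SEIS-06: φ = +68.99611°, λ = +93.86556°
IC6→RS6: c = 0.090118 rad, d = 574.14 km
RS6→PM-54: c = 0.117633 rad, d = 749.44 km
PM-54→SEIS-06: c = 0.229021 rad, d = 1459.10 km
Total = 574.14 + 749.44 + 1459.10 = 2782.67 km

2783 km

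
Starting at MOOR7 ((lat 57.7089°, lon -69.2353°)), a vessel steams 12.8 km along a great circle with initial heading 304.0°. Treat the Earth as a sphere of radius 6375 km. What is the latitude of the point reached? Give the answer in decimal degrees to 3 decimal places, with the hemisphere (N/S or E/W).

57.773°N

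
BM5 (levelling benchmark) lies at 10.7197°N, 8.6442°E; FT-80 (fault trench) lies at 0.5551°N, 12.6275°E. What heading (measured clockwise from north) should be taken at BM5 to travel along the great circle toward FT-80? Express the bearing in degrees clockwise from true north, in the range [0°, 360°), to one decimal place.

158.5°

Δλ = 3.9833°
y = sin Δλ · cos φ₂ = 0.069462
x = cos φ₁ sin φ₂ − sin φ₁ cos φ₂ cos Δλ = -0.176027
θ = atan2(y, x) = 158.4652° → 158.4652° (mod 360°)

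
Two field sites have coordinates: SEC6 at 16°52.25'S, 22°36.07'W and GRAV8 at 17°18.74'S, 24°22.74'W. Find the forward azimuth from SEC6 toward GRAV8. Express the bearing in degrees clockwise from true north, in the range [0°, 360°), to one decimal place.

255.2°

SEC6: φ = -16.87083°, λ = -22.60117°
GRAV8: φ = -17.31233°, λ = -24.37900°
Δλ = -1.7778°
y = sin Δλ · cos φ₂ = -0.029619
x = cos φ₁ sin φ₂ − sin φ₁ cos φ₂ cos Δλ = -0.007839
θ = atan2(y, x) = -104.8241° → 255.1759° (mod 360°)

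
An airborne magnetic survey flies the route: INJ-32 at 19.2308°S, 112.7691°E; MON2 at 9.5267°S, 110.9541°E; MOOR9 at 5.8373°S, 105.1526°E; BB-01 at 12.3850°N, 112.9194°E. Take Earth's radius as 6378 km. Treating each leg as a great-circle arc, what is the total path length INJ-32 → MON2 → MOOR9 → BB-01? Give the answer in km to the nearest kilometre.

4061 km

INJ-32→MON2: c = 0.172118 rad, d = 1097.77 km
MON2→MOOR9: c = 0.119214 rad, d = 760.35 km
MOOR9→BB-01: c = 0.345410 rad, d = 2203.03 km
Total = 1097.77 + 760.35 + 2203.03 = 4061.14 km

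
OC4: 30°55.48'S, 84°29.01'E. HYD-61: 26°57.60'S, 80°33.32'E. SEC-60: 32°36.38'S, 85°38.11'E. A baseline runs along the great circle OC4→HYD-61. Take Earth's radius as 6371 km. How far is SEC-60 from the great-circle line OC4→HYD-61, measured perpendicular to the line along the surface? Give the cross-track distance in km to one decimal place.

44.9 km

OC4: φ = -30.92467°, λ = +84.48350°
HYD-61: φ = -26.96000°, λ = +80.55533°
SEC-60: φ = -32.60633°, λ = +85.63517°
δ₁₃ = central angle OC4→SEC-60 = 0.033963 rad  (haversine)
θ₁₃ = bearing OC4→SEC-60 = 150.091°,  θ₁₂ = bearing OC4→HYD-61 = 318.105°
dₓₜ = R·arcsin(sin δ₁₃ · sin(θ₁₃ − θ₁₂)) = 6371·arcsin(0.03396·sin(-168.014°)) = -44.928 km
|dₓₜ| = 44.928 km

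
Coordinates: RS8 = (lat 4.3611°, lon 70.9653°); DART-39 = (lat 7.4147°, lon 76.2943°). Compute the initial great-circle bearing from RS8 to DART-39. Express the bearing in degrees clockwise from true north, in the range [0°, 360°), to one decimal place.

Δλ = 5.3290°
y = sin Δλ · cos φ₂ = 0.092098
x = cos φ₁ sin φ₂ − sin φ₁ cos φ₂ cos Δλ = 0.053596
θ = atan2(y, x) = 59.8029° → 59.8029° (mod 360°)

59.8°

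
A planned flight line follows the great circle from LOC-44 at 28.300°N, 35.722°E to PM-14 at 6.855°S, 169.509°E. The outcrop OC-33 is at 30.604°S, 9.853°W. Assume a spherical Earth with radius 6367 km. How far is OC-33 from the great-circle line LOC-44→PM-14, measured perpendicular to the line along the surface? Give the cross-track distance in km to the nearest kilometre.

δ₁₃ = central angle LOC-44→OC-33 = 1.277505 rad  (haversine)
θ₁₃ = bearing LOC-44→OC-33 = 219.949°,  θ₁₂ = bearing LOC-44→PM-14 = 72.891°
dₓₜ = R·arcsin(sin δ₁₃ · sin(θ₁₃ − θ₁₂)) = 6367·arcsin(0.95730·sin(147.058°)) = 3486.045 km
|dₓₜ| = 3486.045 km

3486 km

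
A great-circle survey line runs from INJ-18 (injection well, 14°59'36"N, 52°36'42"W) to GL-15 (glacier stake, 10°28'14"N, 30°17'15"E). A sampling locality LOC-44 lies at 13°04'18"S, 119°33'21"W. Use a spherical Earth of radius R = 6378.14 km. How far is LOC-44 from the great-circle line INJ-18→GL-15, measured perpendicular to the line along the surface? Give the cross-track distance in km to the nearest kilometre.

INJ-18: φ = +14.99333°, λ = -52.61167°
GL-15: φ = +10.47056°, λ = +30.28750°
LOC-44: φ = -13.07167°, λ = -119.55583°
δ₁₃ = central angle INJ-18→LOC-44 = 1.255623 rad  (haversine)
θ₁₃ = bearing INJ-18→LOC-44 = 250.513°,  θ₁₂ = bearing INJ-18→GL-15 = 81.600°
dₓₜ = R·arcsin(sin δ₁₃ · sin(θ₁₃ − θ₁₂)) = 6378.14·arcsin(0.95074·sin(168.913°)) = 1172.688 km
|dₓₜ| = 1172.688 km

1173 km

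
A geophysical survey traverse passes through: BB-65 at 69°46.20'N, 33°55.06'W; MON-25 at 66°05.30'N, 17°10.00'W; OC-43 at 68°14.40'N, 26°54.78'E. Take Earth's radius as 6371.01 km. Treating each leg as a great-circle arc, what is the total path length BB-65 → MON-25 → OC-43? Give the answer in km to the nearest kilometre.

BB-65: φ = +69.77000°, λ = -33.91767°
MON-25: φ = +66.08833°, λ = -17.16667°
OC-43: φ = +68.24000°, λ = +26.91300°
BB-65→MON-25: c = 0.126664 rad, d = 806.98 km
MON-25→OC-43: c = 0.294398 rad, d = 1875.62 km
Total = 806.98 + 1875.62 = 2682.59 km

2683 km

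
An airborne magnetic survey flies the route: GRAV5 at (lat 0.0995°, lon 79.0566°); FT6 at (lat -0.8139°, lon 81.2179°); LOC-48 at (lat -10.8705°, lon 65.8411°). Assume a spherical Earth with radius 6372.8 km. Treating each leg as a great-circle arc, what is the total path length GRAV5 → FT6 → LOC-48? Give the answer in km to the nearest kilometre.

GRAV5→FT6: c = 0.040951 rad, d = 260.97 km
FT6→LOC-48: c = 0.319207 rad, d = 2034.24 km
Total = 260.97 + 2034.24 = 2295.22 km

2295 km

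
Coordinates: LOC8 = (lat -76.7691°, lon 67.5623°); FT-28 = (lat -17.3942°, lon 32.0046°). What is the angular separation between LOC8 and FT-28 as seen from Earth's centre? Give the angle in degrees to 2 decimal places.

Δφ = 59.3749°,  Δλ = -35.5577°
a = sin²(Δφ/2) + cos φ₁ cos φ₂ sin²(Δλ/2) = 0.265654
c = 2·arcsin(√a) = 1.082987 rad = 62.0506°

62.05°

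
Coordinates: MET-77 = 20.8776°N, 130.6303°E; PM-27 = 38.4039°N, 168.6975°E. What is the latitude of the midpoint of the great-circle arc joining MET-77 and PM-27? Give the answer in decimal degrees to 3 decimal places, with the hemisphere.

Bx = cos φ₂ cos Δλ = 0.616959,  By = cos φ₂ sin Δλ = 0.483188
φₘ = atan2(sin φ₁ + sin φ₂, √((cos φ₁ + Bx)² + By²)) = 31.03338°
λₘ = λ₁ + atan2(By, cos φ₁ + Bx) = 147.93066°

31.033°N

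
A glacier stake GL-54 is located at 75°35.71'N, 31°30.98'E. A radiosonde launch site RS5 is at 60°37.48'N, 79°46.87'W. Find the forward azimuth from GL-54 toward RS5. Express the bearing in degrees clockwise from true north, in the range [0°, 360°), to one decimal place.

310.4°

GL-54: φ = +75.59517°, λ = +31.51633°
RS5: φ = +60.62467°, λ = -79.78117°
Δλ = -111.2975°
y = sin Δλ · cos φ₂ = -0.457029
x = cos φ₁ sin φ₂ − sin φ₁ cos φ₂ cos Δλ = 0.389350
θ = atan2(y, x) = -49.5718° → 310.4282° (mod 360°)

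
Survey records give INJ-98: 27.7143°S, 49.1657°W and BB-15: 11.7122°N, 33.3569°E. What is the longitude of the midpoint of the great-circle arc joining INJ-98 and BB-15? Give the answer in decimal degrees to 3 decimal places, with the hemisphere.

Bx = cos φ₂ cos Δλ = 0.127426,  By = cos φ₂ sin Δλ = 0.970853
φₘ = atan2(sin φ₁ + sin φ₂, √((cos φ₁ + Bx)² + By²)) = -10.58114°
λₘ = λ₁ + atan2(By, cos φ₁ + Bx) = -5.37438°

5.374°W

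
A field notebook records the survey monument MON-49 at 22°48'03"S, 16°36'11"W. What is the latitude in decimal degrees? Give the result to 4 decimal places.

22.8008°S

22° + 48′/60 + 3″/3600 = 22 + 0.80000 + 0.00083 = 22.8008°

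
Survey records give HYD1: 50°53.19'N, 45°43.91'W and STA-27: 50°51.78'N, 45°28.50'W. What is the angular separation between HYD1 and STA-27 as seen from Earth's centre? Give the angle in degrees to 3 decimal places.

0.164°

HYD1: φ = +50.88650°, λ = -45.73183°
STA-27: φ = +50.86300°, λ = -45.47500°
Δφ = -0.0235°,  Δλ = 0.2568°
a = sin²(Δφ/2) + cos φ₁ cos φ₂ sin²(Δλ/2) = 0.000002
c = 2·arcsin(√a) = 0.002858 rad = 0.1638°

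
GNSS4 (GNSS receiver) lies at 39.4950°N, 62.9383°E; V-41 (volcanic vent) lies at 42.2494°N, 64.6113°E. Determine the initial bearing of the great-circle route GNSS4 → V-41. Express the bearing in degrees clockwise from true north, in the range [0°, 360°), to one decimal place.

24.1°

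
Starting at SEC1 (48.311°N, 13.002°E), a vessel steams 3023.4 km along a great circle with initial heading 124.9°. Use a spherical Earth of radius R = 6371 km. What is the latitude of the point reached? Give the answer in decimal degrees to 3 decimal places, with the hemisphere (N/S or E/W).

δ = d/R = 3023.4/6371 = 0.474557 rad
φ₂ = arcsin(sin φ₁ cos δ + cos φ₁ sin δ cos θ)
   = arcsin(0.74677·0.88950 + 0.66509·0.45694·-0.57215) = 29.36460°
λ₂ = λ₁ + atan2(sin θ sin δ cos φ₁, cos δ − sin φ₁ sin φ₂) = 38.47038°

29.365°N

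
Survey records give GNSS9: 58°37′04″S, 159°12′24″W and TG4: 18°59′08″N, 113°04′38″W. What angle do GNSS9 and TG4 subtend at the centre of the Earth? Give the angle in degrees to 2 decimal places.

86.36°

GNSS9: φ = -58.61778°, λ = -159.20667°
TG4: φ = +18.98556°, λ = -113.07722°
Δφ = 77.6033°,  Δλ = 46.1294°
a = sin²(Δφ/2) + cos φ₁ cos φ₂ sin²(Δλ/2) = 0.468239
c = 2·arcsin(√a) = 1.507231 rad = 86.3580°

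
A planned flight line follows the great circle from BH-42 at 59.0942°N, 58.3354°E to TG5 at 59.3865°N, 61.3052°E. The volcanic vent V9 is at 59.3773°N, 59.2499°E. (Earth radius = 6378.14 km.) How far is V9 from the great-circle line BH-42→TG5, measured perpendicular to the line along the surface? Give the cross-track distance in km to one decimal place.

20.2 km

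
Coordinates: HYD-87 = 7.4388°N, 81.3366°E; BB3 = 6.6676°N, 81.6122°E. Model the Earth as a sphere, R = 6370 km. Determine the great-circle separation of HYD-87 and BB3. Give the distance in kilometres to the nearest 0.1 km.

Δφ = -0.7712°,  Δλ = 0.2756°
a = sin²(Δφ/2) + cos φ₁ cos φ₂ sin²(Δλ/2) = 0.000051
c = 2·arcsin(√a) = 0.014281 rad = 0.8183°
d = R·c = 6370 × 0.014281 = 91.0 km

91.0 km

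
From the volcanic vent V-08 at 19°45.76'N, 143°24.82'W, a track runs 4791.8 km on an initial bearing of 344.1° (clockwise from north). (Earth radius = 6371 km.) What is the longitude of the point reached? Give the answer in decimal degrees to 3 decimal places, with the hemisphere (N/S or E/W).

165.336°W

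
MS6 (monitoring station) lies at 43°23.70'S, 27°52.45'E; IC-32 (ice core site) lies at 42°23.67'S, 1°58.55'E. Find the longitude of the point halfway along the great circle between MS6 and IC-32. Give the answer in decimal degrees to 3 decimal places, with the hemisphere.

14.818°E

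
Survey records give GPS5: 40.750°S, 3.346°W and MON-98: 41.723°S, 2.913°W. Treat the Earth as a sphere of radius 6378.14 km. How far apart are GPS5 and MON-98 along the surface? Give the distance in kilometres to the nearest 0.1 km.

114.2 km

Δφ = -0.9730°,  Δλ = 0.4330°
a = sin²(Δφ/2) + cos φ₁ cos φ₂ sin²(Δλ/2) = 0.000080
c = 2·arcsin(√a) = 0.017908 rad = 1.0260°
d = R·c = 6378.14 × 0.017908 = 114.2 km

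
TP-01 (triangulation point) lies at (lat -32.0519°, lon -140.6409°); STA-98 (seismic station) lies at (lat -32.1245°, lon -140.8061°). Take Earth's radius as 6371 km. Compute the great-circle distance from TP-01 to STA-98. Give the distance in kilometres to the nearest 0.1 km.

17.5 km

Δφ = -0.0726°,  Δλ = -0.1652°
a = sin²(Δφ/2) + cos φ₁ cos φ₂ sin²(Δλ/2) = 0.000002
c = 2·arcsin(√a) = 0.002752 rad = 0.1577°
d = R·c = 6371 × 0.002752 = 17.5 km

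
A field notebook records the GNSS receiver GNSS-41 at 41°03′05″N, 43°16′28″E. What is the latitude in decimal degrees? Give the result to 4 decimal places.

41.0514°N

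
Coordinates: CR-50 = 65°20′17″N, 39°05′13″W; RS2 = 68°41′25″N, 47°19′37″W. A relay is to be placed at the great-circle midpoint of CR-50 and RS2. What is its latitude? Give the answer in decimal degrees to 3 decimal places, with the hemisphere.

67.067°N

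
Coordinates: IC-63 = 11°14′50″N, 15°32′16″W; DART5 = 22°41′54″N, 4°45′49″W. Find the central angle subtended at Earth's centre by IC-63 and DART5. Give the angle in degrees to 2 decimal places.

15.39°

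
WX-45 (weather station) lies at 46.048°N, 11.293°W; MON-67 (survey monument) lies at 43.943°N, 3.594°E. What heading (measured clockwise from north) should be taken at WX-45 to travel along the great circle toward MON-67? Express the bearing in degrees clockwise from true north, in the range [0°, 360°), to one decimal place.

Δλ = 14.8870°
y = sin Δλ · cos φ₂ = 0.184986
x = cos φ₁ sin φ₂ − sin φ₁ cos φ₂ cos Δλ = -0.019332
θ = atan2(y, x) = 95.9660° → 95.9660° (mod 360°)

96.0°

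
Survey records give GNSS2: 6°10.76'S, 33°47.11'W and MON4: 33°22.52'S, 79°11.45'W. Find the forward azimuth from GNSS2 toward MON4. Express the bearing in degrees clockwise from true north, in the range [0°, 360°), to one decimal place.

230.9°

GNSS2: φ = -6.17933°, λ = -33.78517°
MON4: φ = -33.37533°, λ = -79.19083°
Δλ = -45.4057°
y = sin Δλ · cos φ₂ = -0.594660
x = cos φ₁ sin φ₂ − sin φ₁ cos φ₂ cos Δλ = -0.483815
θ = atan2(y, x) = -129.1318° → 230.8682° (mod 360°)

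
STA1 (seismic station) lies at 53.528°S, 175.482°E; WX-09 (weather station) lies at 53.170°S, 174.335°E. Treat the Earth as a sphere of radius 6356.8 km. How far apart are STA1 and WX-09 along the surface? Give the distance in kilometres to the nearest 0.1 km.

Δφ = 0.3580°,  Δλ = -1.1470°
a = sin²(Δφ/2) + cos φ₁ cos φ₂ sin²(Δλ/2) = 0.000045
c = 2·arcsin(√a) = 0.013485 rad = 0.7726°
d = R·c = 6356.8 × 0.013485 = 85.7 km

85.7 km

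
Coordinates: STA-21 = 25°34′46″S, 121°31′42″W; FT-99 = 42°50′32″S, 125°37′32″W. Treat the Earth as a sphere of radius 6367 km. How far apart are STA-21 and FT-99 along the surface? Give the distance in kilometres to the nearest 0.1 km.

1954.3 km

STA-21: φ = -25.57944°, λ = -121.52833°
FT-99: φ = -42.84222°, λ = -125.62556°
Δφ = -17.2628°,  Δλ = -4.0972°
a = sin²(Δφ/2) + cos φ₁ cos φ₂ sin²(Δλ/2) = 0.023368
c = 2·arcsin(√a) = 0.306937 rad = 17.5862°
d = R·c = 6367 × 0.306937 = 1954.3 km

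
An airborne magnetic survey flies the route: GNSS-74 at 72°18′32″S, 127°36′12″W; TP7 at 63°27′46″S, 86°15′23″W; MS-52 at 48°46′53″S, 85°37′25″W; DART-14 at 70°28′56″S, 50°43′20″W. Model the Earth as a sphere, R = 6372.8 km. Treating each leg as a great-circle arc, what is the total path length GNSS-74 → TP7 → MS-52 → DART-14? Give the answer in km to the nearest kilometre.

GNSS-74: φ = -72.30889°, λ = -127.60333°
TP7: φ = -63.46278°, λ = -86.25639°
MS-52: φ = -48.78139°, λ = -85.62361°
DART-14: φ = -70.48222°, λ = -50.72222°
GNSS-74→TP7: c = 0.303619 rad, d = 1934.90 km
TP7→MS-52: c = 0.256309 rad, d = 1633.41 km
MS-52→DART-14: c = 0.474479 rad, d = 3023.76 km
Total = 1934.90 + 1633.41 + 3023.76 = 6592.07 km

6592 km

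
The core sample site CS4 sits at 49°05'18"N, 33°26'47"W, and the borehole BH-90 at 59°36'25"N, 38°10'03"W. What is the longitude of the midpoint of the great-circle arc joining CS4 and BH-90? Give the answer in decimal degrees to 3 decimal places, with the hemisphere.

CS4: φ = +49.08833°, λ = -33.44639°
BH-90: φ = +59.60694°, λ = -38.16750°
Bx = cos φ₂ cos Δλ = 0.504213,  By = cos φ₂ sin Δλ = -0.041641
φₘ = atan2(sin φ₁ + sin φ₂, √((cos φ₁ + Bx)² + By²)) = 54.37029°
λₘ = λ₁ + atan2(By, cos φ₁ + Bx) = -35.50385°

35.504°W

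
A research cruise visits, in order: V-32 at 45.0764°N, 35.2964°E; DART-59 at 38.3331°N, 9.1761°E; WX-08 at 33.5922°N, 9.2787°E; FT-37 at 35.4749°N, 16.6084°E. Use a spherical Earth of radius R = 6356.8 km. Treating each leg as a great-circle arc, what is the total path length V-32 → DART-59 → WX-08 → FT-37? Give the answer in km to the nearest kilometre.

V-32→DART-59: c = 0.358254 rad, d = 2277.35 km
DART-59→WX-08: c = 0.082757 rad, d = 526.07 km
WX-08→FT-37: c = 0.110357 rad, d = 701.52 km
Total = 2277.35 + 526.07 + 701.52 = 3504.93 km

3505 km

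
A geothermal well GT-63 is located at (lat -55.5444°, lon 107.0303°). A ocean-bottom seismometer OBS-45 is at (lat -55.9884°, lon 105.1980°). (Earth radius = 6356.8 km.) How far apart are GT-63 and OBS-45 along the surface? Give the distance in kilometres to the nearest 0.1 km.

Δφ = -0.4440°,  Δλ = -1.8323°
a = sin²(Δφ/2) + cos φ₁ cos φ₂ sin²(Δλ/2) = 0.000096
c = 2·arcsin(√a) = 0.019588 rad = 1.1223°
d = R·c = 6356.8 × 0.019588 = 124.5 km

124.5 km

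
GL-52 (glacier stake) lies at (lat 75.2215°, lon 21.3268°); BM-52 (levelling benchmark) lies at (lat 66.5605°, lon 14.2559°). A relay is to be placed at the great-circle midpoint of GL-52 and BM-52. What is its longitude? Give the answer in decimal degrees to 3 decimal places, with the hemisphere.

Bx = cos φ₂ cos Δλ = 0.394755,  By = cos φ₂ sin Δλ = -0.048966
φₘ = atan2(sin φ₁ + sin φ₂, √((cos φ₁ + Bx)² + By²)) = 70.92312°
λₘ = λ₁ + atan2(By, cos φ₁ + Bx) = 17.01767°

17.018°E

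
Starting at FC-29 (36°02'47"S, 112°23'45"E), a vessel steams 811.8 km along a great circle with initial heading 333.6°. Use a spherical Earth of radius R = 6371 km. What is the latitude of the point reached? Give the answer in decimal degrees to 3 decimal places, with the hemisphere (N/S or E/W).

29.448°S

FC-29: φ = -36.04639°, λ = +112.39583°
δ = d/R = 811.8/6371 = 0.127421 rad
φ₂ = arcsin(sin φ₁ cos δ + cos φ₁ sin δ cos θ)
   = arcsin(-0.58844·0.99189 + 0.80854·0.12708·0.89571) = -29.44831°
λ₂ = λ₁ + atan2(sin θ sin δ cos φ₁, cos δ − sin φ₁ sin φ₂) = 108.67552°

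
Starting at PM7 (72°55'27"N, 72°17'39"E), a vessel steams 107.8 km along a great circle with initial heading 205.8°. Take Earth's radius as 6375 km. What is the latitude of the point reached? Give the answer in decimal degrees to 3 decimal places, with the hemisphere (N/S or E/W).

PM7: φ = +72.92417°, λ = +72.29417°
δ = d/R = 107.8/6375 = 0.016910 rad
φ₂ = arcsin(sin φ₁ cos δ + cos φ₁ sin δ cos θ)
   = arcsin(0.95592·0.99986 + 0.29364·0.01691·-0.90032) = 72.04708°
λ₂ = λ₁ + atan2(sin θ sin δ cos φ₁, cos δ − sin φ₁ sin φ₂) = 70.92606°

72.047°N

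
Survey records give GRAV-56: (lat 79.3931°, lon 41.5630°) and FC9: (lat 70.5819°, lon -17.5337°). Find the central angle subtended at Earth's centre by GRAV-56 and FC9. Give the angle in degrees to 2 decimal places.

16.58°

Δφ = -8.8112°,  Δλ = -59.0967°
a = sin²(Δφ/2) + cos φ₁ cos φ₂ sin²(Δλ/2) = 0.020784
c = 2·arcsin(√a) = 0.289340 rad = 16.5780°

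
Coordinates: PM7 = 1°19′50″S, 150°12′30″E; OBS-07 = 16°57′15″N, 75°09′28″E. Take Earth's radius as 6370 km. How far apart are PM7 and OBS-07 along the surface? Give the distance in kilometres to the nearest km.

8463 km

PM7: φ = -1.33056°, λ = +150.20833°
OBS-07: φ = +16.95417°, λ = +75.15778°
Δφ = 18.2847°,  Δλ = -75.0506°
a = sin²(Δφ/2) + cos φ₁ cos φ₂ sin²(Δλ/2) = 0.380041
c = 2·arcsin(√a) = 1.328516 rad = 76.1183°
d = R·c = 6370 × 1.328516 = 8462.6 km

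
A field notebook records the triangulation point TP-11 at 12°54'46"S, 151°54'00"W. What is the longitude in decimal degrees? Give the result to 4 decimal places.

151.9000°W

151° + 54′/60 + 0″/3600 = 151 + 0.90000 + 0.00000 = 151.9000°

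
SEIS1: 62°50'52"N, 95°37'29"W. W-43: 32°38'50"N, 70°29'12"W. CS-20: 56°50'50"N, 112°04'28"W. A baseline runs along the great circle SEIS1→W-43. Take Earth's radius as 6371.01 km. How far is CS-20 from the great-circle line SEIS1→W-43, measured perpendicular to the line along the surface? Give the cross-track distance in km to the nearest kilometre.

1109 km

SEIS1: φ = +62.84778°, λ = -95.62472°
W-43: φ = +32.64722°, λ = -70.48667°
CS-20: φ = +56.84722°, λ = -112.07444°
δ₁₃ = central angle SEIS1→CS-20 = 0.177401 rad  (haversine)
θ₁₃ = bearing SEIS1→CS-20 = 241.346°,  θ₁₂ = bearing SEIS1→W-43 = 140.380°
dₓₜ = R·arcsin(sin δ₁₃ · sin(θ₁₃ − θ₁₂)) = 6371.01·arcsin(0.17647·sin(100.966°)) = 1109.373 km
|dₓₜ| = 1109.373 km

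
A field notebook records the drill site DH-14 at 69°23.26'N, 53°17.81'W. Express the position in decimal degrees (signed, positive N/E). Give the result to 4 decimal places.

+69.3877°, -53.2968°

lat: 69.3877° N → +69.3877°
lon: 53.2968° W → -53.2968°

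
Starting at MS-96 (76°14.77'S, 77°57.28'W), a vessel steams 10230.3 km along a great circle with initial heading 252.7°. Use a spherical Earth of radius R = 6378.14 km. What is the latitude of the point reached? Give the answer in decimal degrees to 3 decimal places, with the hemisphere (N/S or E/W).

2.204°S

MS-96: φ = -76.24617°, λ = -77.95467°
δ = d/R = 10230.3/6378.14 = 1.603963 rad
φ₂ = arcsin(sin φ₁ cos δ + cos φ₁ sin δ cos θ)
   = arcsin(-0.97133·-0.03316 + 0.23775·0.99945·-0.29737) = -2.20371°
λ₂ = λ₁ + atan2(sin θ sin δ cos φ₁, cos δ − sin φ₁ sin φ₂) = 174.78027°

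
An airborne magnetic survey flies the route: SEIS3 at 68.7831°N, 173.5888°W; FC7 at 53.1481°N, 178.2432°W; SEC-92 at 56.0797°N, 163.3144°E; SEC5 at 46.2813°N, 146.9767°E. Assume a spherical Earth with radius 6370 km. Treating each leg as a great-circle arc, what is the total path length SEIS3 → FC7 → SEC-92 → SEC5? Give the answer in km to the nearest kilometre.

4551 km

SEIS3→FC7: c = 0.275526 rad, d = 1755.10 km
FC7→SEC-92: c = 0.192638 rad, d = 1227.10 km
SEC-92→SEC5: c = 0.246225 rad, d = 1568.45 km
Total = 1755.10 + 1227.10 + 1568.45 = 4550.65 km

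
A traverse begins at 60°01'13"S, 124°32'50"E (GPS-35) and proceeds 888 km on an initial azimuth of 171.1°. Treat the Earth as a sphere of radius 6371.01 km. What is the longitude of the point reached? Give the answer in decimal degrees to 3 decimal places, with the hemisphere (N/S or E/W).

GPS-35: φ = -60.02028°, λ = +124.54722°
δ = d/R = 888/6371.01 = 0.139381 rad
φ₂ = arcsin(sin φ₁ cos δ + cos φ₁ sin δ cos θ)
   = arcsin(-0.86620·0.99030 + 0.49969·0.13893·-0.98796) = -67.87871°
λ₂ = λ₁ + atan2(sin θ sin δ cos φ₁, cos δ − sin φ₁ sin φ₂) = 127.81936°

127.819°E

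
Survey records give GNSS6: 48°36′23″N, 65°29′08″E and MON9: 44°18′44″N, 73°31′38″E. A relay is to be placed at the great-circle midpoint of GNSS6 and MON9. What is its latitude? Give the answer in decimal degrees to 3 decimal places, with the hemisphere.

46.530°N

GNSS6: φ = +48.60639°, λ = +65.48556°
MON9: φ = +44.31222°, λ = +73.52722°
Bx = cos φ₂ cos Δλ = 0.708508,  By = cos φ₂ sin Δλ = 0.100100
φₘ = atan2(sin φ₁ + sin φ₂, √((cos φ₁ + Bx)² + By²)) = 46.52970°
λₘ = λ₁ + atan2(By, cos φ₁ + Bx) = 69.66528°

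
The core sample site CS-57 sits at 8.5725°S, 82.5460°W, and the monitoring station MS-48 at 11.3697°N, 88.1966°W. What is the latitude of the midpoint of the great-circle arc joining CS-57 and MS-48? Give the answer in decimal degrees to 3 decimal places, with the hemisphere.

1.400°N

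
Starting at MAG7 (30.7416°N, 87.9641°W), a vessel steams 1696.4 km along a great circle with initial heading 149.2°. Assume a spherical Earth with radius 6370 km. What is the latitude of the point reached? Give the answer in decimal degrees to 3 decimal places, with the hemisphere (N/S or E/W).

17.389°N

δ = d/R = 1696.4/6370 = 0.266311 rad
φ₂ = arcsin(sin φ₁ cos δ + cos φ₁ sin δ cos θ)
   = arcsin(0.51117·0.96475 + 0.85948·0.26317·-0.85896) = 17.38895°
λ₂ = λ₁ + atan2(sin θ sin δ cos φ₁, cos δ − sin φ₁ sin φ₂) = -79.84623°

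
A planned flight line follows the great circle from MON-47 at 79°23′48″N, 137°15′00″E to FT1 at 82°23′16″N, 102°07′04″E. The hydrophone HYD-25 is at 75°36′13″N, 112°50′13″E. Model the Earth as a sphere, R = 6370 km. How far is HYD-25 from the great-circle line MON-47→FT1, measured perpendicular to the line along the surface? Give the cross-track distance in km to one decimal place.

663.0 km

MON-47: φ = +79.39667°, λ = +137.25000°
FT1: φ = +82.38778°, λ = +102.11778°
HYD-25: φ = +75.60361°, λ = +112.83694°
δ₁₃ = central angle MON-47→HYD-25 = 0.112139 rad  (haversine)
θ₁₃ = bearing MON-47→HYD-25 = 246.678°,  θ₁₂ = bearing MON-47→FT1 = 314.876°
dₓₜ = R·arcsin(sin δ₁₃ · sin(θ₁₃ − θ₁₂)) = 6370·arcsin(0.11190·sin(-68.198°)) = -663.040 km
|dₓₜ| = 663.040 km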